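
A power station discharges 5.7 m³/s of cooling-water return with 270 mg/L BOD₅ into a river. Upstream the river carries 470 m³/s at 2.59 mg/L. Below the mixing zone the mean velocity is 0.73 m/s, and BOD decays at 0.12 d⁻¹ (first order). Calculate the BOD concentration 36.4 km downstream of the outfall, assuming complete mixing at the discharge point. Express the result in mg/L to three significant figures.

After complete mixing, C₀ = (5.7·270 + 470·2.59) / 475.7 = 5.794 mg/L.
Travel time t = 3.64e+04 m / 0.73 m/s = 4.986e+04 s = 0.5771 d.
C = 5.794·exp(−0.12·0.5771) = 5.794·0.9331 = 5.407 mg/L.

5.41 mg/L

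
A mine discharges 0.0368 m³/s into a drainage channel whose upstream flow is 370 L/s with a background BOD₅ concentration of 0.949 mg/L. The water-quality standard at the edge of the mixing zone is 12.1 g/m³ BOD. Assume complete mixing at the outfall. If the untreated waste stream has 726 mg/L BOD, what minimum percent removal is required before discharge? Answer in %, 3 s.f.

82.9 %

370 L/s = 0.37 m³/s.
Mass balance: 12.1·0.4068 = 0.0368·Cₑ + 0.37·0.949.
Cₑ = (4.922 − 0.3511) / 0.0368 = 124.2 mg/L.
Required removal = 1 − 124.2/726 = 82.89 %.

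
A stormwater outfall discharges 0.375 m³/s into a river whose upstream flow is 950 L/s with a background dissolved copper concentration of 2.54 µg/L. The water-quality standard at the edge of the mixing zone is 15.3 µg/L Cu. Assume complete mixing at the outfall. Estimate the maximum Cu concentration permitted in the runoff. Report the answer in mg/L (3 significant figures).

0.0476 mg/L

950 L/s = 0.95 m³/s.
2.54 µg/L = 0.00254 mg/L.
15.3 µg/L = 0.0153 mg/L.
Mass balance: 0.0153·1.325 = 0.375·Cₑ + 0.95·0.00254.
Cₑ = (0.02027 − 0.002413) / 0.375 = 0.04763 mg/L.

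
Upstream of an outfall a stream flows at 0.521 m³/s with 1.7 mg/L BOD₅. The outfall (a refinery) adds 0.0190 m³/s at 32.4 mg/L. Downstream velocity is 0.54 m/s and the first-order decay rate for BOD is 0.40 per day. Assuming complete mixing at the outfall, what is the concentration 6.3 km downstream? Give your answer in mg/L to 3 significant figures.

After complete mixing, C₀ = (0.019·32.4 + 0.521·1.7) / 0.54 = 2.78 mg/L.
Travel time t = 6300 m / 0.54 m/s = 1.167e+04 s = 0.135 d.
C = 2.78·exp(−0.40·0.135) = 2.78·0.9474 = 2.634 mg/L.

2.63 mg/L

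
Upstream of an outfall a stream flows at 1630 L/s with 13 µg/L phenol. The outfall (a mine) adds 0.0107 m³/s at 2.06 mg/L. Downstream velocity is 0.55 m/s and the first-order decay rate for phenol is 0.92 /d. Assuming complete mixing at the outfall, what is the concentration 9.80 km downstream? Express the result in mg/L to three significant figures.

1630 L/s = 1.63 m³/s.
13 µg/L = 0.013 mg/L.
After complete mixing, C₀ = (0.0107·2.06 + 1.63·0.013) / 1.641 = 0.02635 mg/L.
Travel time t = 9800 m / 0.55 m/s = 1.782e+04 s = 0.2062 d.
C = 0.02635·exp(−0.92·0.2062) = 0.02635·0.8272 = 0.0218 mg/L.

0.0218 mg/L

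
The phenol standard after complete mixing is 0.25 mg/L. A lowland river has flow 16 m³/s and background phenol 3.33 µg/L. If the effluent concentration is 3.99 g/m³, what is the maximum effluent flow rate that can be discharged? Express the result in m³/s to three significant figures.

3.33 µg/L = 0.00333 mg/L.
Mass balance at complete mixing: C_std·(Q_w + Q_r) = Q_w·C_e + Q_r·C_b.
Rearranging, Q_w = Q_r·(C_std − C_b)/(C_e − C_std) = 16·(0.25 − 0.00333) / (3.99 − 0.25) = 1.055 m³/s.

1.06 m³/s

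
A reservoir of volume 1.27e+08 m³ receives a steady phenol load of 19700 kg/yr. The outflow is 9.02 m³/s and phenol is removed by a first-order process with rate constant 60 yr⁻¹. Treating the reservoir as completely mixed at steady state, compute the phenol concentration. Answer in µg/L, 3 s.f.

2.49 µg/L

Outflow Q = 9.02 m³/s × 3.156e+07 s/yr = 2.846e+08 m³/yr.
Steady-state CSTR mass balance: W = Q·C + k·V·C, so C = W/(Q + kV).
Q + kV = 2.846e+08 + 60·1.27e+08 = 7.905e+09 m³/yr.
C = 19700/7.905e+09 = 2.492e-06 kg/m³ = 0.002492 mg/L = 2.492 µg/L.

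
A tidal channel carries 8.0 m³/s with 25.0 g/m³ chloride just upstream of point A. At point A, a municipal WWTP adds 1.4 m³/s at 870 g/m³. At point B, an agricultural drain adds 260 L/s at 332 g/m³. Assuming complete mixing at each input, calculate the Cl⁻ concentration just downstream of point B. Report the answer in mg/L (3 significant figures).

156 mg/L

After input A: C = (8·25 + 1.4·870) / 9.4 = 150.9 mg/L.
260 L/s = 0.26 m³/s.
After input B: C = (9.4·150.9 + 0.26·332) / 9.66 = 155.7 mg/L.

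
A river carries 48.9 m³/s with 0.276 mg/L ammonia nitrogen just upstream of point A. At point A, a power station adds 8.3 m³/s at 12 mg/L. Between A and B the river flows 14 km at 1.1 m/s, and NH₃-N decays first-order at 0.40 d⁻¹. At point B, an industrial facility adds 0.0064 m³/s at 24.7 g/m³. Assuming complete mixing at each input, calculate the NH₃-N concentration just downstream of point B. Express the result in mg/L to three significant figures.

1.87 mg/L

After input A: C = (48.9·0.276 + 8.3·12) / 57.2 = 1.977 mg/L.
Over the 14 km reach to input B (t = 1.273e+04 s = 0.1473 d), decay gives C = 1.977·exp(−0.40·0.1473) = 1.864 mg/L.
After input B: C = (57.2·1.864 + 0.0064·24.7) / 57.21 = 1.867 mg/L.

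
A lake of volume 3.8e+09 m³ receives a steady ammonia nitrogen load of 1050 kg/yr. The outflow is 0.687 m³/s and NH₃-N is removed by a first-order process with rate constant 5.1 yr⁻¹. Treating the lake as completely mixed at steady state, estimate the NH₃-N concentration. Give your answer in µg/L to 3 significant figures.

0.0541 µg/L

Outflow Q = 0.687 m³/s × 3.156e+07 s/yr = 2.168e+07 m³/yr.
Steady-state CSTR mass balance: W = Q·C + k·V·C, so C = W/(Q + kV).
Q + kV = 2.168e+07 + 5.1·3.8e+09 = 1.94e+10 m³/yr.
C = 1050/1.94e+10 = 5.412e-08 kg/m³ = 5.412e-05 mg/L = 0.05412 µg/L.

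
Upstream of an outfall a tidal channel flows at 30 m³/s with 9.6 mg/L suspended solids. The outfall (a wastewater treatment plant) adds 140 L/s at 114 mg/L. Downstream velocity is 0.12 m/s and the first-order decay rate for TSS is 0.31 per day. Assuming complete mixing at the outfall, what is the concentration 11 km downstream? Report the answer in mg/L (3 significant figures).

7.26 mg/L

140 L/s = 0.14 m³/s.
After complete mixing, C₀ = (0.14·114 + 30·9.6) / 30.14 = 10.08 mg/L.
Travel time t = 1.1e+04 m / 0.12 m/s = 9.167e+04 s = 1.061 d.
C = 10.08·exp(−0.31·1.061) = 10.08·0.7197 = 7.258 mg/L.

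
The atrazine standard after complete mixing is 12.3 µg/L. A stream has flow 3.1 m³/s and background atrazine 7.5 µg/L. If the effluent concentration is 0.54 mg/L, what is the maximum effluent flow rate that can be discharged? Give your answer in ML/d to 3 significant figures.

2.44 ML/d

7.5 µg/L = 0.0075 mg/L.
12.3 µg/L = 0.0123 mg/L.
Mass balance at complete mixing: C_std·(Q_w + Q_r) = Q_w·C_e + Q_r·C_b.
Rearranging, Q_w = Q_r·(C_std − C_b)/(C_e − C_std) = 3.1·(0.0123 − 0.0075) / (0.54 − 0.0123) = 0.0282 m³/s.
= 2.436 ML/d.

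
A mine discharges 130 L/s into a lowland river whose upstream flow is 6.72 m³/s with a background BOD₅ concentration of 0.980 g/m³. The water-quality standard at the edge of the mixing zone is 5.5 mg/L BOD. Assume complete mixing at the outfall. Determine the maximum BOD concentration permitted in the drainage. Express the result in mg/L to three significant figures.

239 mg/L

130 L/s = 0.13 m³/s.
Mass balance: 5.5·6.85 = 0.13·Cₑ + 6.72·0.98.
Cₑ = (37.67 − 6.586) / 0.13 = 239.1 mg/L.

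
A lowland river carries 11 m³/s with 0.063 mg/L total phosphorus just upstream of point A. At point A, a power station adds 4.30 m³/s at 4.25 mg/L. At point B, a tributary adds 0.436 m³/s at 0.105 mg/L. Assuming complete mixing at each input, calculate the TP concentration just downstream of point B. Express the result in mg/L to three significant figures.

After input A: C = (11·0.063 + 4.3·4.25) / 15.3 = 1.24 mg/L.
After input B: C = (15.3·1.24 + 0.436·0.105) / 15.74 = 1.208 mg/L.

1.21 mg/L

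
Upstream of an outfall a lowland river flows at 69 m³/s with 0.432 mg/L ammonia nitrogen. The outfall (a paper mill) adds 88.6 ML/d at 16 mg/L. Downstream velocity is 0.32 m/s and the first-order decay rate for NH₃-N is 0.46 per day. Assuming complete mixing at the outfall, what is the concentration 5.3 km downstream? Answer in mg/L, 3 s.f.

0.604 mg/L

88.6 ML/d = 1.025 m³/s.
After complete mixing, C₀ = (1.025·16 + 69·0.432) / 70.03 = 0.66 mg/L.
Travel time t = 5300 m / 0.32 m/s = 1.656e+04 s = 0.1917 d.
C = 0.66·exp(−0.46·0.1917) = 0.66·0.9156 = 0.6043 mg/L.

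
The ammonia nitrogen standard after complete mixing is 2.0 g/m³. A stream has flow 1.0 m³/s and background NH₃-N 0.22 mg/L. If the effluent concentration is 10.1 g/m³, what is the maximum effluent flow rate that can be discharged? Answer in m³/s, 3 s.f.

0.220 m³/s

Mass balance at complete mixing: C_std·(Q_w + Q_r) = Q_w·C_e + Q_r·C_b.
Rearranging, Q_w = Q_r·(C_std − C_b)/(C_e − C_std) = 1.0·(2 − 0.22) / (10.1 − 2) = 0.2198 m³/s.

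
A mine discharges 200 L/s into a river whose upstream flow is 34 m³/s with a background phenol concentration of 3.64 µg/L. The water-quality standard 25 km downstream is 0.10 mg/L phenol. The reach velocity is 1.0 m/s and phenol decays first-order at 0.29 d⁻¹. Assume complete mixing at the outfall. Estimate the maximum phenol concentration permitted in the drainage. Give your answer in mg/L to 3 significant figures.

200 L/s = 0.2 m³/s.
3.64 µg/L = 0.00364 mg/L.
Travel time to the compliance point: t = 2.5e+04/1.0 = 2.5e+04 s = 0.2894 d; decay factor exp(−0.29·0.2894) = 0.9195.
So the concentration just after mixing may be at most 0.1/0.9195 = 0.1088 mg/L.
Mass balance: 0.1088·34.2 = 0.2·Cₑ + 34·0.00364.
Cₑ = (3.719 − 0.1238) / 0.2 = 17.98 mg/L.

18.0 mg/L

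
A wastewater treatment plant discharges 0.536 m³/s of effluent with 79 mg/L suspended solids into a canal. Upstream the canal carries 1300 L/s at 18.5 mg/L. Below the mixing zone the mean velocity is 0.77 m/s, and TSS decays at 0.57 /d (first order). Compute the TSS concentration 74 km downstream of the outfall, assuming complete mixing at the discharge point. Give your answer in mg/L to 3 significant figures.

1300 L/s = 1.3 m³/s.
After complete mixing, C₀ = (0.536·79 + 1.3·18.5) / 1.836 = 36.16 mg/L.
Travel time t = 7.4e+04 m / 0.77 m/s = 9.61e+04 s = 1.112 d.
C = 36.16·exp(−0.57·1.112) = 36.16·0.5305 = 19.18 mg/L.

19.2 mg/L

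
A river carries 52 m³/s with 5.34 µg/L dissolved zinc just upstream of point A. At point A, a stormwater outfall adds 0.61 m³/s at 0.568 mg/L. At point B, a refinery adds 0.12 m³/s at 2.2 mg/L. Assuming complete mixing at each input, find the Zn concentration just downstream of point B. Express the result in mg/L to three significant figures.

0.0168 mg/L

5.34 µg/L = 0.00534 mg/L.
After input A: C = (52·0.00534 + 0.61·0.568) / 52.61 = 0.01186 mg/L.
After input B: C = (52.61·0.01186 + 0.12·2.2) / 52.73 = 0.01684 mg/L.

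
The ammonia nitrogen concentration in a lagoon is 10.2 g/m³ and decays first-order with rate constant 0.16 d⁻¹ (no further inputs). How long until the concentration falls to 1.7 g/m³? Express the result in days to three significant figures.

t = ln(C₀/C)/k = ln(10.2/1.7)/0.16 = 1.792/0.16 = 11.2 d.

11.2 d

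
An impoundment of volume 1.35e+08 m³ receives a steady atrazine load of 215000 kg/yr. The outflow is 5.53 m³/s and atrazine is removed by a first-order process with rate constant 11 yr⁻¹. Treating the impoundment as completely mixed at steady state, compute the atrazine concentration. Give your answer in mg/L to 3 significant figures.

0.130 mg/L

Outflow Q = 5.53 m³/s × 3.156e+07 s/yr = 1.745e+08 m³/yr.
Steady-state CSTR mass balance: W = Q·C + k·V·C, so C = W/(Q + kV).
Q + kV = 1.745e+08 + 11·1.35e+08 = 1.66e+09 m³/yr.
C = 215000/1.66e+09 = 0.0001296 kg/m³ = 0.1296 mg/L.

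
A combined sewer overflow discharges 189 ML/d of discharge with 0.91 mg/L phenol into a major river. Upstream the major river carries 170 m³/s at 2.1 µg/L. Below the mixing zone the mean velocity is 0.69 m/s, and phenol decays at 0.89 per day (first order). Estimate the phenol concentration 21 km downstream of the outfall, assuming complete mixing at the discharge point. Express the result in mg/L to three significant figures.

189 ML/d = 2.188 m³/s.
2.1 µg/L = 0.0021 mg/L.
After complete mixing, C₀ = (2.188·0.91 + 170·0.0021) / 172.2 = 0.01363 mg/L.
Travel time t = 2.1e+04 m / 0.69 m/s = 3.043e+04 s = 0.3523 d.
C = 0.01363·exp(−0.89·0.3523) = 0.01363·0.7309 = 0.009965 mg/L.

0.00996 mg/L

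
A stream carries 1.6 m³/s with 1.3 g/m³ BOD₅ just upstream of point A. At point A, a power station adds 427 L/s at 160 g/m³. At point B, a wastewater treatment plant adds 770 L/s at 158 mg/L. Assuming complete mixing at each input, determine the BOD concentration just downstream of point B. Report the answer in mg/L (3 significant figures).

68.7 mg/L

427 L/s = 0.427 m³/s.
After input A: C = (1.6·1.3 + 0.427·160) / 2.027 = 34.73 mg/L.
770 L/s = 0.77 m³/s.
After input B: C = (2.027·34.73 + 0.77·158) / 2.797 = 68.67 mg/L.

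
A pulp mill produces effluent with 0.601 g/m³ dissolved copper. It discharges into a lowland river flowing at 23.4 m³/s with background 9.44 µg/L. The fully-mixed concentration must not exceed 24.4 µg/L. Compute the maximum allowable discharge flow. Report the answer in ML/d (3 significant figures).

52.5 ML/d

9.44 µg/L = 0.00944 mg/L.
24.4 µg/L = 0.0244 mg/L.
Mass balance at complete mixing: C_std·(Q_w + Q_r) = Q_w·C_e + Q_r·C_b.
Rearranging, Q_w = Q_r·(C_std − C_b)/(C_e − C_std) = 23.4·(0.0244 − 0.00944) / (0.601 − 0.0244) = 0.6071 m³/s.
= 52.45 ML/d.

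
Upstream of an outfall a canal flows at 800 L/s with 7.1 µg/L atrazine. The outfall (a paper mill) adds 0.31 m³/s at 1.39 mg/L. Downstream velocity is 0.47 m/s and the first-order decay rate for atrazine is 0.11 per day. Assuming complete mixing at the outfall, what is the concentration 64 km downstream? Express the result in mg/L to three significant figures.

0.331 mg/L

800 L/s = 0.8 m³/s.
7.1 µg/L = 0.0071 mg/L.
After complete mixing, C₀ = (0.31·1.39 + 0.8·0.0071) / 1.11 = 0.3933 mg/L.
Travel time t = 6.4e+04 m / 0.47 m/s = 1.362e+05 s = 1.576 d.
C = 0.3933·exp(−0.11·1.576) = 0.3933·0.8408 = 0.3307 mg/L.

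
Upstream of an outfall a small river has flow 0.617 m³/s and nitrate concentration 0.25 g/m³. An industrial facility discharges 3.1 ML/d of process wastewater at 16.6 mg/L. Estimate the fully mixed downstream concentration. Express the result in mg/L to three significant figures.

3.1 ML/d = 0.03588 m³/s.
Flow-weighted mixing gives C = (0.03588·16.6 + 0.617·0.25) / (0.03588 + 0.617) = 0.7499/0.6529 = 1.149 mg/L.

1.15 mg/L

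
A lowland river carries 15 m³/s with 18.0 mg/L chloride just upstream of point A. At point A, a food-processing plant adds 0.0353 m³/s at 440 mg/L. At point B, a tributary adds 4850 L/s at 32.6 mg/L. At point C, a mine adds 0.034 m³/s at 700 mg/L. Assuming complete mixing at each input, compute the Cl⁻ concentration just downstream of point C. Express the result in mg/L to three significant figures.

23.5 mg/L

After input A: C = (15·18 + 0.0353·440) / 15.04 = 18.99 mg/L.
4850 L/s = 4.85 m³/s.
After input B: C = (15.04·18.99 + 4.85·32.6) / 19.89 = 22.31 mg/L.
After input C: C = (19.89·22.31 + 0.034·700) / 19.92 = 23.47 mg/L.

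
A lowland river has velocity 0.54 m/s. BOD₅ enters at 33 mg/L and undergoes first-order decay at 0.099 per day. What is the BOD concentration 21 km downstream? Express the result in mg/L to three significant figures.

31.6 mg/L

Travel time t = 21 km / 0.54 m/s = 2.1e+04/0.54 = 3.889e+04 s = 0.4501 d.
First-order decay: C = 33·exp(−0.099·0.4501) = 33·0.9564 = 31.56 mg/L.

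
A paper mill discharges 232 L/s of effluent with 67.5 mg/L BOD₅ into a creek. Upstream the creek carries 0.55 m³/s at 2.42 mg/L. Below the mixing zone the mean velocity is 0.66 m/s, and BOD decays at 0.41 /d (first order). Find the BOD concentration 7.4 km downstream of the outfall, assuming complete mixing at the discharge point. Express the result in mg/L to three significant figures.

232 L/s = 0.232 m³/s.
After complete mixing, C₀ = (0.232·67.5 + 0.55·2.42) / 0.782 = 21.73 mg/L.
Travel time t = 7400 m / 0.66 m/s = 1.121e+04 s = 0.1298 d.
C = 21.73·exp(−0.41·0.1298) = 21.73·0.9482 = 20.6 mg/L.

20.6 mg/L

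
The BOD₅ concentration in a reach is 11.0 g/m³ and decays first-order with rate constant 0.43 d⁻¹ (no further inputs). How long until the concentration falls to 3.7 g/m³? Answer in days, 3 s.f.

t = ln(C₀/C)/k = ln(11.0/3.7)/0.43 = 1.09/0.43 = 2.534 d.

2.53 d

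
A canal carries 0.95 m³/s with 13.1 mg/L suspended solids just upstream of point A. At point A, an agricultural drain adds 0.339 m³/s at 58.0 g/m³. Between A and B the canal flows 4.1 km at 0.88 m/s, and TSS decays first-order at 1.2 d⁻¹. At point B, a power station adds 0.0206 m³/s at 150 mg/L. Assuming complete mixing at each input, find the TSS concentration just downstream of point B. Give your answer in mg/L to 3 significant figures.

25.3 mg/L

After input A: C = (0.95·13.1 + 0.339·58) / 1.289 = 24.91 mg/L.
Over the 4.1 km reach to input B (t = 4659 s = 0.05392 d), decay gives C = 24.91·exp(−1.2·0.05392) = 23.35 mg/L.
After input B: C = (1.289·23.35 + 0.0206·150) / 1.31 = 25.34 mg/L.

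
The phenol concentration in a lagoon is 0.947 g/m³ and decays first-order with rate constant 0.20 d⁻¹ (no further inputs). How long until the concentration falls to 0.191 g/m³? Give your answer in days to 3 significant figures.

8.01 d

t = ln(C₀/C)/k = ln(0.947/0.191)/0.20 = 1.601/0.20 = 8.005 d.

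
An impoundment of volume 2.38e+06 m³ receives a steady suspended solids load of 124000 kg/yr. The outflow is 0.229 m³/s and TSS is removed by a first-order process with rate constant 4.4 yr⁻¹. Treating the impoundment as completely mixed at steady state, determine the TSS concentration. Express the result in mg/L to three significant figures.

Outflow Q = 0.229 m³/s × 3.156e+07 s/yr = 7.227e+06 m³/yr.
Steady-state CSTR mass balance: W = Q·C + k·V·C, so C = W/(Q + kV).
Q + kV = 7.227e+06 + 4.4·2.38e+06 = 1.77e+07 m³/yr.
C = 124000/1.77e+07 = 0.007006 kg/m³ = 7.006 mg/L.

7.01 mg/L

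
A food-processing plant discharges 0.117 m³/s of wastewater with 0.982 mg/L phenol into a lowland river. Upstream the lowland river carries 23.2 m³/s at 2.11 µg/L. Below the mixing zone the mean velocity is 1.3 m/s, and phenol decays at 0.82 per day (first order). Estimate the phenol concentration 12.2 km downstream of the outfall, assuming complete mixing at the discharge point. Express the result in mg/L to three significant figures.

2.11 µg/L = 0.00211 mg/L.
After complete mixing, C₀ = (0.117·0.982 + 23.2·0.00211) / 23.32 = 0.007027 mg/L.
Travel time t = 1.22e+04 m / 1.3 m/s = 9385 s = 0.1086 d.
C = 0.007027·exp(−0.82·0.1086) = 0.007027·0.9148 = 0.006428 mg/L.

0.00643 mg/L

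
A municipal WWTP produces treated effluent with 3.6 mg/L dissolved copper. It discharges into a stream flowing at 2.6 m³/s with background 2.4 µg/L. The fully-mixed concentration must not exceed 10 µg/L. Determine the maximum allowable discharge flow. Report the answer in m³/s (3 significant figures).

2.4 µg/L = 0.0024 mg/L.
10 µg/L = 0.01 mg/L.
Mass balance at complete mixing: C_std·(Q_w + Q_r) = Q_w·C_e + Q_r·C_b.
Rearranging, Q_w = Q_r·(C_std − C_b)/(C_e − C_std) = 2.6·(0.01 − 0.0024) / (3.6 − 0.01) = 0.005504 m³/s.

0.00550 m³/s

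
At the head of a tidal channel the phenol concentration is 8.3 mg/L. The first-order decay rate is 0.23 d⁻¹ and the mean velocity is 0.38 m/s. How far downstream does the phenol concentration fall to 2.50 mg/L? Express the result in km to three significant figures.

171 km

From C = C₀·e^(−kt), t = ln(C₀/C)/k = ln(8.3/2.50)/0.23 = 1.2/0.23 = 5.217 d.
Distance = v·t = 0.38 m/s × 4.508e+05 s = 1.713e+05 m = 171.3 km.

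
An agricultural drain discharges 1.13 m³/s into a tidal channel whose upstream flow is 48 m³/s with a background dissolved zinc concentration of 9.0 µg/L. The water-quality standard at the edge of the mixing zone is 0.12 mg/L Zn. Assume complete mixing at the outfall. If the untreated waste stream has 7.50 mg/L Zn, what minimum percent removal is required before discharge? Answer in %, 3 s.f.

35.5 %

9.0 µg/L = 0.009 mg/L.
Mass balance: 0.12·49.13 = 1.13·Cₑ + 48·0.009.
Cₑ = (5.896 − 0.432) / 1.13 = 4.835 mg/L.
Required removal = 1 − 4.835/7.50 = 35.53 %.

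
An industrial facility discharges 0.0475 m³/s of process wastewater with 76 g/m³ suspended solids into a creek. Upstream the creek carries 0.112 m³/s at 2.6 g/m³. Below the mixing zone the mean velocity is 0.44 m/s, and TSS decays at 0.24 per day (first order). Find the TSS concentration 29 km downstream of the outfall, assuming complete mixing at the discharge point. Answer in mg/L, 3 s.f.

20.4 mg/L

After complete mixing, C₀ = (0.0475·76 + 0.112·2.6) / 0.1595 = 24.46 mg/L.
Travel time t = 2.9e+04 m / 0.44 m/s = 6.591e+04 s = 0.7628 d.
C = 24.46·exp(−0.24·0.7628) = 24.46·0.8327 = 20.37 mg/L.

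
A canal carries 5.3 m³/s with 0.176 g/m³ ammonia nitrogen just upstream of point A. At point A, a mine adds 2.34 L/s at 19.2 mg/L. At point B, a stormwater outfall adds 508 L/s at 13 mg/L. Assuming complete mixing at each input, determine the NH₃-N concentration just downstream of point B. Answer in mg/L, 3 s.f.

1.30 mg/L

2.34 L/s = 0.00234 m³/s.
After input A: C = (5.3·0.176 + 0.00234·19.2) / 5.302 = 0.1844 mg/L.
508 L/s = 0.508 m³/s.
After input B: C = (5.302·0.1844 + 0.508·13) / 5.81 = 1.305 mg/L.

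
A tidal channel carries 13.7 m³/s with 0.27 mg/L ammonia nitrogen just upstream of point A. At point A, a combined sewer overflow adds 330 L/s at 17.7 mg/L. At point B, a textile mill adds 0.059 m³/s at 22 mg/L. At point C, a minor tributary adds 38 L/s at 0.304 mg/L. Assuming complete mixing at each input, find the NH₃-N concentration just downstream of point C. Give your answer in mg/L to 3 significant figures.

0.768 mg/L

330 L/s = 0.33 m³/s.
After input A: C = (13.7·0.27 + 0.33·17.7) / 14.03 = 0.68 mg/L.
After input B: C = (14.03·0.68 + 0.059·22) / 14.09 = 0.7693 mg/L.
38 L/s = 0.038 m³/s.
After input C: C = (14.09·0.7693 + 0.038·0.304) / 14.13 = 0.768 mg/L.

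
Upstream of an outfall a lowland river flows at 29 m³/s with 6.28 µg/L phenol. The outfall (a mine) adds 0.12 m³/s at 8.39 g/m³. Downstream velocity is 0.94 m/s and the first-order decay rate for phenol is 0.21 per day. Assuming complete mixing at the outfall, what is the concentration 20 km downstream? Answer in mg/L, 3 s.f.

0.0388 mg/L

6.28 µg/L = 0.00628 mg/L.
After complete mixing, C₀ = (0.12·8.39 + 29·0.00628) / 29.12 = 0.04083 mg/L.
Travel time t = 2e+04 m / 0.94 m/s = 2.128e+04 s = 0.2463 d.
C = 0.04083·exp(−0.21·0.2463) = 0.04083·0.9496 = 0.03877 mg/L.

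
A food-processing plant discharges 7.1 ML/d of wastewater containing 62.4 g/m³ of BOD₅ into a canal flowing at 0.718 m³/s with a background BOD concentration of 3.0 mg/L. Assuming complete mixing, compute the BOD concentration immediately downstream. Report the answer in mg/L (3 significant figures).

7.1 ML/d = 0.08218 m³/s.
By mass balance at complete mixing, C = (0.08218·62.4 + 0.718·3) / (0.08218 + 0.718) = 7.282/0.8002 = 9.1 mg/L.

9.10 mg/L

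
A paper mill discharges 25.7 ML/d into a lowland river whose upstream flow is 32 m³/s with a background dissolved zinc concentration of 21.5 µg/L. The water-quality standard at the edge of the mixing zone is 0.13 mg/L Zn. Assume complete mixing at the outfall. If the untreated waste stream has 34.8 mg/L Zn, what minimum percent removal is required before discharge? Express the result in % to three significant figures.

25.7 ML/d = 0.2975 m³/s.
21.5 µg/L = 0.0215 mg/L.
Mass balance: 0.13·32.3 = 0.2975·Cₑ + 32·0.0215.
Cₑ = (4.199 − 0.688) / 0.2975 = 11.8 mg/L.
Required removal = 1 − 11.8/34.8 = 66.09 %.

66.1 %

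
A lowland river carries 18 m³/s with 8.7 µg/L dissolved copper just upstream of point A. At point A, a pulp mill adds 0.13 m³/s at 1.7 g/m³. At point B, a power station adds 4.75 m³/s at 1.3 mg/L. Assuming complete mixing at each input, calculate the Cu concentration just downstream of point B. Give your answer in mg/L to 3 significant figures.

8.7 µg/L = 0.0087 mg/L.
After input A: C = (18·0.0087 + 0.13·1.7) / 18.13 = 0.02083 mg/L.
After input B: C = (18.13·0.02083 + 4.75·1.3) / 22.88 = 0.2864 mg/L.

0.286 mg/L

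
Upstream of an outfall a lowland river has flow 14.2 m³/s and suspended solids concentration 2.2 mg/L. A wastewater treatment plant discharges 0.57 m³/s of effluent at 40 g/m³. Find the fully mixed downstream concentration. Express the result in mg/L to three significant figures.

3.66 mg/L

By mass balance at complete mixing, C = (0.57·40 + 14.2·2.2) / (0.57 + 14.2) = 54.04/14.77 = 3.659 mg/L.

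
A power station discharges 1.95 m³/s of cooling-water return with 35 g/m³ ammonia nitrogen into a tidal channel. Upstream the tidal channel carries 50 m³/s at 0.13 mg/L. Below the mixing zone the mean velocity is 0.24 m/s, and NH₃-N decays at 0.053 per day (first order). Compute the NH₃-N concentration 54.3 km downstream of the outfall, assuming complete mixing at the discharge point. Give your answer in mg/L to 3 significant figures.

After complete mixing, C₀ = (1.95·35 + 50·0.13) / 51.95 = 1.439 mg/L.
Travel time t = 5.43e+04 m / 0.24 m/s = 2.262e+05 s = 2.619 d.
C = 1.439·exp(−0.053·2.619) = 1.439·0.8704 = 1.252 mg/L.

1.25 mg/L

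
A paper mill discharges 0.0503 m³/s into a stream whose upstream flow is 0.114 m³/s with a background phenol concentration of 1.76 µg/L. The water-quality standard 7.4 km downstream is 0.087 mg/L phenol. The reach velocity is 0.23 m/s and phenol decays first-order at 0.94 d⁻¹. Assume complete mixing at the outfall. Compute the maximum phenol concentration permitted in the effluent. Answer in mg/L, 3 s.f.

1.76 µg/L = 0.00176 mg/L.
Travel time to the compliance point: t = 7400/0.23 = 3.217e+04 s = 0.3724 d; decay factor exp(−0.94·0.3724) = 0.7047.
So the concentration just after mixing may be at most 0.087/0.7047 = 0.1235 mg/L.
Mass balance: 0.1235·0.1643 = 0.0503·Cₑ + 0.114·0.00176.
Cₑ = (0.02029 − 0.0002006) / 0.0503 = 0.3993 mg/L.

0.399 mg/L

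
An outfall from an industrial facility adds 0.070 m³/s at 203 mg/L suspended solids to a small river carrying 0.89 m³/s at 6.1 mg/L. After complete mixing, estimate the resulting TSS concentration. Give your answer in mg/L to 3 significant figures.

20.5 mg/L

Conservation of mass across the mixing zone: C = (0.07·203 + 0.89·6.1) / (0.07 + 0.89) = 19.64/0.96 = 20.46 mg/L.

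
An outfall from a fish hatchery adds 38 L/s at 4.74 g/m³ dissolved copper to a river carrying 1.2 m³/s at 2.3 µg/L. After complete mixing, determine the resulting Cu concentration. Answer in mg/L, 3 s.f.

38 L/s = 0.038 m³/s.
2.3 µg/L = 0.0023 mg/L.
By mass balance at complete mixing, C = (0.038·4.74 + 1.2·0.0023) / (0.038 + 1.2) = 0.1829/1.238 = 0.1477 mg/L.

0.148 mg/L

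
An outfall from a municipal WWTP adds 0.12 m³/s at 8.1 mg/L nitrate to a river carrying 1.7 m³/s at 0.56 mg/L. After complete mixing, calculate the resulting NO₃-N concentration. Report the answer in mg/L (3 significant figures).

Conservation of mass across the mixing zone: C = (0.12·8.1 + 1.7·0.56) / (0.12 + 1.7) = 1.924/1.82 = 1.057 mg/L.

1.06 mg/L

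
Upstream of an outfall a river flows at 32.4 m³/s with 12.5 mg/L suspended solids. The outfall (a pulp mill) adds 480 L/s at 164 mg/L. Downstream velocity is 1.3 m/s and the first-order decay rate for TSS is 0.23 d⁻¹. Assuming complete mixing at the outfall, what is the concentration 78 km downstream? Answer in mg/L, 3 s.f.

12.5 mg/L

480 L/s = 0.48 m³/s.
After complete mixing, C₀ = (0.48·164 + 32.4·12.5) / 32.88 = 14.71 mg/L.
Travel time t = 7.8e+04 m / 1.3 m/s = 6e+04 s = 0.6944 d.
C = 14.71·exp(−0.23·0.6944) = 14.71·0.8524 = 12.54 mg/L.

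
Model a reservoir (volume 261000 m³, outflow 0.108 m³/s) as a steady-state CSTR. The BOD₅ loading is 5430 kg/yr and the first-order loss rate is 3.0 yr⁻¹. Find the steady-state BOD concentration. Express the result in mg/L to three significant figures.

1.30 mg/L

Outflow Q = 0.108 m³/s × 3.156e+07 s/yr = 3.408e+06 m³/yr.
Steady-state CSTR mass balance: W = Q·C + k·V·C, so C = W/(Q + kV).
Q + kV = 3.408e+06 + 3.0·261000 = 4.191e+06 m³/yr.
C = 5430/4.191e+06 = 0.001296 kg/m³ = 1.296 mg/L.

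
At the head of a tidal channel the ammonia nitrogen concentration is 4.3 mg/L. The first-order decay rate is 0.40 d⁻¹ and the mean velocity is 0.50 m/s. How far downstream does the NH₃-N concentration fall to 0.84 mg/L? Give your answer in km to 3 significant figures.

176 km

From C = C₀·e^(−kt), t = ln(C₀/C)/k = ln(4.3/0.84)/0.40 = 1.633/0.40 = 4.082 d.
Distance = v·t = 0.50 m/s × 3.527e+05 s = 1.764e+05 m = 176.4 km.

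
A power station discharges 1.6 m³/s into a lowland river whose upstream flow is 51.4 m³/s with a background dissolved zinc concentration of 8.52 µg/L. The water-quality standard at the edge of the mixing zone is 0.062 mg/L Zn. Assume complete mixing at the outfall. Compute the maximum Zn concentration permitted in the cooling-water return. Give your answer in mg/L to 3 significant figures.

1.78 mg/L

8.52 µg/L = 0.00852 mg/L.
Mass balance: 0.062·53 = 1.6·Cₑ + 51.4·0.00852.
Cₑ = (3.286 − 0.4379) / 1.6 = 1.78 mg/L.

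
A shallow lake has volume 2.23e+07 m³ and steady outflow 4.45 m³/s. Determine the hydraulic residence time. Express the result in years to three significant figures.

Q = 4.45 m³/s × 3.156e+07 s/yr = 1.404e+08 m³/yr.
Hydraulic residence time τ = V/Q = 2.23e+07/1.404e+08 = 0.1588 yr.

0.159 yr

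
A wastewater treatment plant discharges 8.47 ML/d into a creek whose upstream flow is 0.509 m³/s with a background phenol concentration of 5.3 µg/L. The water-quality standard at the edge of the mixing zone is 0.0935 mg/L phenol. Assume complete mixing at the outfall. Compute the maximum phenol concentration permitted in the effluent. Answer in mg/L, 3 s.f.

0.551 mg/L

8.47 ML/d = 0.09803 m³/s.
5.3 µg/L = 0.0053 mg/L.
Mass balance: 0.0935·0.607 = 0.09803·Cₑ + 0.509·0.0053.
Cₑ = (0.05676 − 0.002698) / 0.09803 = 0.5514 mg/L.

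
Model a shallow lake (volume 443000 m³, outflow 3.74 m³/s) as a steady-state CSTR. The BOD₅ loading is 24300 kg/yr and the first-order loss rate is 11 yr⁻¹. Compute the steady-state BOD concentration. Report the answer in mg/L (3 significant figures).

Outflow Q = 3.74 m³/s × 3.156e+07 s/yr = 1.18e+08 m³/yr.
Steady-state CSTR mass balance: W = Q·C + k·V·C, so C = W/(Q + kV).
Q + kV = 1.18e+08 + 11·443000 = 1.229e+08 m³/yr.
C = 24300/1.229e+08 = 0.0001977 kg/m³ = 0.1977 mg/L.

0.198 mg/L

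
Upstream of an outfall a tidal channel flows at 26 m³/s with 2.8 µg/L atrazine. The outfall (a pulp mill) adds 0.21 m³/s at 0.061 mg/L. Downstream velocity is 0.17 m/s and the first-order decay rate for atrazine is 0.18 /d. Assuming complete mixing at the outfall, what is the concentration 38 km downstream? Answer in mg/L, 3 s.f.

2.8 µg/L = 0.0028 mg/L.
After complete mixing, C₀ = (0.21·0.061 + 26·0.0028) / 26.21 = 0.003266 mg/L.
Travel time t = 3.8e+04 m / 0.17 m/s = 2.235e+05 s = 2.587 d.
C = 0.003266·exp(−0.18·2.587) = 0.003266·0.6277 = 0.00205 mg/L.

0.00205 mg/L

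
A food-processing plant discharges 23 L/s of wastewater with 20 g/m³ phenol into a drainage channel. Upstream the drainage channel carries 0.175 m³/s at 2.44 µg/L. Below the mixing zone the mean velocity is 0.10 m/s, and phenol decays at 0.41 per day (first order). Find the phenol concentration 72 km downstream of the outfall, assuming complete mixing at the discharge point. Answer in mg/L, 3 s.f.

0.0763 mg/L

23 L/s = 0.023 m³/s.
2.44 µg/L = 0.00244 mg/L.
After complete mixing, C₀ = (0.023·20 + 0.175·0.00244) / 0.198 = 2.325 mg/L.
Travel time t = 7.2e+04 m / 0.10 m/s = 7.2e+05 s = 8.333 d.
C = 2.325·exp(−0.41·8.333) = 2.325·0.03282 = 0.07632 mg/L.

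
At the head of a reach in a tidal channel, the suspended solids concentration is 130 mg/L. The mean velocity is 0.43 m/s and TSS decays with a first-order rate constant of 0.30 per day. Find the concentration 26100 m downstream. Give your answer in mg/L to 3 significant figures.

105 mg/L

Travel time t = 26100 m / 0.43 m/s = 2.61e+04/0.43 = 6.07e+04 s = 0.7025 d.
First-order decay: C = 130·exp(−0.30·0.7025) = 130·0.81 = 105.3 mg/L.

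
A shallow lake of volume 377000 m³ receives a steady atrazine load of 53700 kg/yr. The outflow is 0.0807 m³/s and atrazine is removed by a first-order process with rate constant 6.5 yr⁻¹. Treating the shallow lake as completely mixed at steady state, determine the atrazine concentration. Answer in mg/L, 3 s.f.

10.7 mg/L

Outflow Q = 0.0807 m³/s × 3.156e+07 s/yr = 2.547e+06 m³/yr.
Steady-state CSTR mass balance: W = Q·C + k·V·C, so C = W/(Q + kV).
Q + kV = 2.547e+06 + 6.5·377000 = 4.997e+06 m³/yr.
C = 53700/4.997e+06 = 0.01075 kg/m³ = 10.75 mg/L.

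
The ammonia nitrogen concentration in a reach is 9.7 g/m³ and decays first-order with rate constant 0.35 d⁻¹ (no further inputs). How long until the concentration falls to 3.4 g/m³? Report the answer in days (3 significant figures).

3.00 d

t = ln(C₀/C)/k = ln(9.7/3.4)/0.35 = 1.048/0.35 = 2.995 d.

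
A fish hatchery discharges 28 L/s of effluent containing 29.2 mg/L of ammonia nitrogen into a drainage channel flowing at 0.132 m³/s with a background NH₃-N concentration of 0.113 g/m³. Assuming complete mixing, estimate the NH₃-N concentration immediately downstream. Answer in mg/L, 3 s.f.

5.20 mg/L

28 L/s = 0.028 m³/s.
By mass balance at complete mixing, C = (0.028·29.2 + 0.132·0.113) / (0.028 + 0.132) = 0.8325/0.16 = 5.203 mg/L.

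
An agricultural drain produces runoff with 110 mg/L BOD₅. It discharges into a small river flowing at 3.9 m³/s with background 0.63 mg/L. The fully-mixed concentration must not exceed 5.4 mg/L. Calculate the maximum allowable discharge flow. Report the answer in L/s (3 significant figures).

178 L/s

Mass balance at complete mixing: C_std·(Q_w + Q_r) = Q_w·C_e + Q_r·C_b.
Rearranging, Q_w = Q_r·(C_std − C_b)/(C_e − C_std) = 3.9·(5.4 − 0.63) / (110 − 5.4) = 0.1778 m³/s.
= 177.8 L/s.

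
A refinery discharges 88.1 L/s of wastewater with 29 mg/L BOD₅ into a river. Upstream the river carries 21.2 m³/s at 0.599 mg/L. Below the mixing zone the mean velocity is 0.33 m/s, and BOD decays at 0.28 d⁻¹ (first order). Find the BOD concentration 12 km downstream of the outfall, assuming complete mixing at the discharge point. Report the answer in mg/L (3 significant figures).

88.1 L/s = 0.0881 m³/s.
After complete mixing, C₀ = (0.0881·29 + 21.2·0.599) / 21.29 = 0.7165 mg/L.
Travel time t = 1.2e+04 m / 0.33 m/s = 3.636e+04 s = 0.4209 d.
C = 0.7165·exp(−0.28·0.4209) = 0.7165·0.8888 = 0.6369 mg/L.

0.637 mg/L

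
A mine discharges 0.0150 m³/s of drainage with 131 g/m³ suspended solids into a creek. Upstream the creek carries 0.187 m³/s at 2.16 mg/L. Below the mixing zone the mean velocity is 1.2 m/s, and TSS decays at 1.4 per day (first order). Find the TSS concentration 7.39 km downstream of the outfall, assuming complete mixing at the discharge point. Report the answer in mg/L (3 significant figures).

10.6 mg/L

After complete mixing, C₀ = (0.015·131 + 0.187·2.16) / 0.202 = 11.73 mg/L.
Travel time t = 7390 m / 1.2 m/s = 6158 s = 0.07128 d.
C = 11.73·exp(−1.4·0.07128) = 11.73·0.905 = 10.61 mg/L.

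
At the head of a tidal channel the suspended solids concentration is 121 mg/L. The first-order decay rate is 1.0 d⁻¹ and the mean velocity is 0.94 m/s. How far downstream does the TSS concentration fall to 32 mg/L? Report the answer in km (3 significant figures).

From C = C₀·e^(−kt), t = ln(C₀/C)/k = ln(121/32)/1.0 = 1.33/1.0 = 1.33 d.
Distance = v·t = 0.94 m/s × 1.149e+05 s = 1.08e+05 m = 108 km.

108 km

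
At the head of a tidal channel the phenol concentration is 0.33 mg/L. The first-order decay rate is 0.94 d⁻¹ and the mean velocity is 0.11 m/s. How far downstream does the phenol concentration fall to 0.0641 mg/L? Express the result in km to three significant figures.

16.6 km

From C = C₀·e^(−kt), t = ln(C₀/C)/k = ln(0.33/0.0641)/0.94 = 1.639/0.94 = 1.743 d.
Distance = v·t = 0.11 m/s × 1.506e+05 s = 1.657e+04 m = 16.57 km.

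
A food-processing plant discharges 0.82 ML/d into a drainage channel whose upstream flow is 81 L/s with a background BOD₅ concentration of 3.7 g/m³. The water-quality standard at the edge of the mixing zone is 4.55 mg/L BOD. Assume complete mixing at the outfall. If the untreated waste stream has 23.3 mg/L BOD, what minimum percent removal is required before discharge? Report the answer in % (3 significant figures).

49.3 %

0.82 ML/d = 0.009491 m³/s.
81 L/s = 0.081 m³/s.
Mass balance: 4.55·0.09049 = 0.009491·Cₑ + 0.081·3.7.
Cₑ = (0.4117 − 0.2997) / 0.009491 = 11.8 mg/L.
Required removal = 1 − 11.8/23.3 = 49.34 %.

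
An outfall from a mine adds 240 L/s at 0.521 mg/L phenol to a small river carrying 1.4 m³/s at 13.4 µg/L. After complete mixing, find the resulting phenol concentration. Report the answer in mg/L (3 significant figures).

0.0877 mg/L

240 L/s = 0.24 m³/s.
13.4 µg/L = 0.0134 mg/L.
Conservation of mass across the mixing zone: C = (0.24·0.521 + 1.4·0.0134) / (0.24 + 1.4) = 0.1438/1.64 = 0.08768 mg/L.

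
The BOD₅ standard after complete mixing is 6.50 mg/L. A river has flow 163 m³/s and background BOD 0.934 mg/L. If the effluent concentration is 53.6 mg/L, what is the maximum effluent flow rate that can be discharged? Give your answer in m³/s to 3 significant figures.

19.3 m³/s

Mass balance at complete mixing: C_std·(Q_w + Q_r) = Q_w·C_e + Q_r·C_b.
Rearranging, Q_w = Q_r·(C_std − C_b)/(C_e − C_std) = 163·(6.5 − 0.934) / (53.6 − 6.5) = 19.26 m³/s.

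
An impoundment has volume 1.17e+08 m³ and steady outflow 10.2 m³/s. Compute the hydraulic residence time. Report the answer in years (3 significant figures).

0.363 yr

Q = 10.2 m³/s × 3.156e+07 s/yr = 3.219e+08 m³/yr.
Hydraulic residence time τ = V/Q = 1.17e+08/3.219e+08 = 0.3635 yr.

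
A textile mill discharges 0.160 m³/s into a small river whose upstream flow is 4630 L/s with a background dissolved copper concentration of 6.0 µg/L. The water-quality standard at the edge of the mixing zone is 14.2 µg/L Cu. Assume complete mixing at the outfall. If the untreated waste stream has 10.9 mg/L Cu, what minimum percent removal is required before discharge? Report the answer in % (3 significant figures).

97.7 %

4630 L/s = 4.63 m³/s.
6.0 µg/L = 0.006 mg/L.
14.2 µg/L = 0.0142 mg/L.
Mass balance: 0.0142·4.79 = 0.16·Cₑ + 4.63·0.006.
Cₑ = (0.06802 − 0.02778) / 0.16 = 0.2515 mg/L.
Required removal = 1 − 0.2515/10.9 = 97.69 %.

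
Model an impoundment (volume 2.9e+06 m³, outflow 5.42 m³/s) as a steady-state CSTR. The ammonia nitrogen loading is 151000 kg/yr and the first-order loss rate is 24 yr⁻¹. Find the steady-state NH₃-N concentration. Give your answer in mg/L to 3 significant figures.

Outflow Q = 5.42 m³/s × 3.156e+07 s/yr = 1.71e+08 m³/yr.
Steady-state CSTR mass balance: W = Q·C + k·V·C, so C = W/(Q + kV).
Q + kV = 1.71e+08 + 24·2.9e+06 = 2.406e+08 m³/yr.
C = 151000/2.406e+08 = 0.0006275 kg/m³ = 0.6275 mg/L.

0.627 mg/L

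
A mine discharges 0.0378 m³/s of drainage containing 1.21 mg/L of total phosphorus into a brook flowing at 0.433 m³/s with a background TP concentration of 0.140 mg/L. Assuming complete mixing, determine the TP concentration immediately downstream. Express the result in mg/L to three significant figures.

0.226 mg/L

Conservation of mass across the mixing zone: C = (0.0378·1.21 + 0.433·0.14) / (0.0378 + 0.433) = 0.1064/0.4708 = 0.2259 mg/L.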